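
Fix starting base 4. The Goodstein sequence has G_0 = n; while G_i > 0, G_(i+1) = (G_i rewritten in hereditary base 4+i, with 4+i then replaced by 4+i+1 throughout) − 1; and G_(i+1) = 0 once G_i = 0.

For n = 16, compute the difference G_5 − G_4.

16 —HB4→ 4^2 —bump→ 5^2 = 25 —(−1)→ 24
24 —HB5→ 4·5 + 4 —bump→ 4·6 + 4 = 28 —(−1)→ 27
27 —HB6→ 4·6 + 3 —bump→ 4·7 + 3 = 31 —(−1)→ 30
30 —HB7→ 4·7 + 2 —bump→ 4·8 + 2 = 34 —(−1)→ 33
33 —HB8→ 4·8 + 1 —bump→ 4·9 + 1 = 37 —(−1)→ 36

3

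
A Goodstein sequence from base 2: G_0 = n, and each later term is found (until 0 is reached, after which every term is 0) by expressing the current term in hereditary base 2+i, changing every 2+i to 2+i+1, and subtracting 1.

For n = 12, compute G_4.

280019

12 —HB2→ 2^(2 + 1) + 2^2 —bump→ 3^(3 + 1) + 3^3 = 108 —(−1)→ 107
107 —HB3→ 3^(3 + 1) + 2·3^2 + 2·3 + 2 —bump→ 4^(4 + 1) + 2·4^2 + 2·4 + 2 = 1066 —(−1)→ 1065
1065 —HB4→ 4^(4 + 1) + 2·4^2 + 2·4 + 1 —bump→ 5^(5 + 1) + 2·5^2 + 2·5 + 1 = 15686 —(−1)→ 15685
15685 —HB5→ 5^(5 + 1) + 2·5^2 + 2·5 —bump→ 6^(6 + 1) + 2·6^2 + 2·6 = 280020 —(−1)→ 280019
280019 —HB6→ 6^(6 + 1) + 2·6^2 + 6 + 5 —bump→ 7^(7 + 1) + 2·7^2 + 7 + 5 = 5764911 —(−1)→ 5764910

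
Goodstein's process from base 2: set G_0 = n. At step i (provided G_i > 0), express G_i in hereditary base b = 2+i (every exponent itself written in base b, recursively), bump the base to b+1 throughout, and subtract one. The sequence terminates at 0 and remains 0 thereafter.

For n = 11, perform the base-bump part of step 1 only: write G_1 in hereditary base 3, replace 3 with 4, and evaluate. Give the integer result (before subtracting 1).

1028

base 2: 11 = 2^(2 + 1) + 2 + 1; at 3: 3^(3 + 1) + 3 + 1 = 85; next = 84
base 3: 84 = 3^(3 + 1) + 3; at 4: 4^(4 + 1) + 4 = 1028; next = 1027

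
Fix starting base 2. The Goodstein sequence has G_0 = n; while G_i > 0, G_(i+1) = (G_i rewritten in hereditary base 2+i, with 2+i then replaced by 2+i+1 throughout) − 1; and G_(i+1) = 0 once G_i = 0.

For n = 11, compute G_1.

84

i=0: 11 = 2^(2 + 1) + 2 + 1 (b=2); 2→3: 3^(3 + 1) + 3 + 1 = 85; 85−1 = 84
i=1: 84 = 3^(3 + 1) + 3 (b=3); 3→4: 4^(4 + 1) + 4 = 1028; 1028−1 = 1027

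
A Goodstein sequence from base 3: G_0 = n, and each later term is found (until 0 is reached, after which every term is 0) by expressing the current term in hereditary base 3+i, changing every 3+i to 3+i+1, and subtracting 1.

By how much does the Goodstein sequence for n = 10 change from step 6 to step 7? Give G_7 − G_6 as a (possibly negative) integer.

3

base 3: 10 = 3^2 + 1; at 4: 4^2 + 1 = 17; next = 16
base 4: 16 = 4^2; at 5: 5^2 = 25; next = 24
base 5: 24 = 4·5 + 4; at 6: 4·6 + 4 = 28; next = 27
base 6: 27 = 4·6 + 3; at 7: 4·7 + 3 = 31; next = 30
base 7: 30 = 4·7 + 2; at 8: 4·8 + 2 = 34; next = 33
base 8: 33 = 4·8 + 1; at 9: 4·9 + 1 = 37; next = 36
base 9: 36 = 4·9; at 10: 4·10 = 40; next = 39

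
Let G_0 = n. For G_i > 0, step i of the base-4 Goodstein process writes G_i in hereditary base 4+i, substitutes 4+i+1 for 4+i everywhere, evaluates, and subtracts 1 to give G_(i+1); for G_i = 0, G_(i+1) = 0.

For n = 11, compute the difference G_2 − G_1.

1

step 0: 11 = 2·4 + 3; sub 5 for 4: 2·5 + 3; = 13; G_1 = 13−1 = 12
step 1: 12 = 2·5 + 2; sub 6 for 5: 2·6 + 2; = 14; G_2 = 14−1 = 13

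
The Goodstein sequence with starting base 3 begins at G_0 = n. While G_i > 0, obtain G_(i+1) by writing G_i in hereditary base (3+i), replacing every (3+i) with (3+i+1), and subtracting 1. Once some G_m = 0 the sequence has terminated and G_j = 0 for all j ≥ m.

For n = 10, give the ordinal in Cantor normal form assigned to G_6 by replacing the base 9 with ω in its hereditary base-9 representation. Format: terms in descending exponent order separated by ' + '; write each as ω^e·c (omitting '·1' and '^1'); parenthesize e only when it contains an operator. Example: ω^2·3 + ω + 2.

ω·4

G_0 = 10. HB_3(10) = 3^2 + 1. Bump = 17. G_1 = 16.
G_1 = 16. HB_4(16) = 4^2. Bump = 25. G_2 = 24.
G_2 = 24. HB_5(24) = 4·5 + 4. Bump = 28. G_3 = 27.
G_3 = 27. HB_6(27) = 4·6 + 3. Bump = 31. G_4 = 30.
G_4 = 30. HB_7(30) = 4·7 + 2. Bump = 34. G_5 = 33.
G_5 = 33. HB_8(33) = 4·8 + 1. Bump = 37. G_6 = 36.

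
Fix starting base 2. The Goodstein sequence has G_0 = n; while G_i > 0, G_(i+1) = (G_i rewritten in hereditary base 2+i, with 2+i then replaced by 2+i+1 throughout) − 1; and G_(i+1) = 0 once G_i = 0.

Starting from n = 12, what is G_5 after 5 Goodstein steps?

12 —HB2→ 2^(2 + 1) + 2^2 —bump→ 3^(3 + 1) + 3^3 = 108 —(−1)→ 107
107 —HB3→ 3^(3 + 1) + 2·3^2 + 2·3 + 2 —bump→ 4^(4 + 1) + 2·4^2 + 2·4 + 2 = 1066 —(−1)→ 1065
1065 —HB4→ 4^(4 + 1) + 2·4^2 + 2·4 + 1 —bump→ 5^(5 + 1) + 2·5^2 + 2·5 + 1 = 15686 —(−1)→ 15685
15685 —HB5→ 5^(5 + 1) + 2·5^2 + 2·5 —bump→ 6^(6 + 1) + 2·6^2 + 2·6 = 280020 —(−1)→ 280019
280019 —HB6→ 6^(6 + 1) + 2·6^2 + 6 + 5 —bump→ 7^(7 + 1) + 2·7^2 + 7 + 5 = 5764911 —(−1)→ 5764910

5764910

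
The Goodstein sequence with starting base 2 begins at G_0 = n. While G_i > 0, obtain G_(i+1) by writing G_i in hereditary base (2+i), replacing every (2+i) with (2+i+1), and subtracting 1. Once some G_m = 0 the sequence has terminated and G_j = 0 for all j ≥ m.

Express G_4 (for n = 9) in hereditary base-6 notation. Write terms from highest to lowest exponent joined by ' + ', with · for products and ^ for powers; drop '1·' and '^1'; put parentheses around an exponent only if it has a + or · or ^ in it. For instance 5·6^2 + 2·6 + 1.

3·6^6 + 3·6^3 + 3·6^2 + 3·6 + 1

i=0: 9 = 2^(2 + 1) + 1 (b=2); 2→3: 3^(3 + 1) + 1 = 82; 82−1 = 81
i=1: 81 = 3^(3 + 1) (b=3); 3→4: 4^(4 + 1) = 1024; 1024−1 = 1023
i=2: 1023 = 3·4^4 + 3·4^3 + 3·4^2 + 3·4 + 3 (b=4); 4→5: 3·5^5 + 3·5^3 + 3·5^2 + 3·5 + 3 = 9843; 9843−1 = 9842
i=3: 9842 = 3·5^5 + 3·5^3 + 3·5^2 + 3·5 + 2 (b=5); 5→6: 3·6^6 + 3·6^3 + 3·6^2 + 3·6 + 2 = 140744; 140744−1 = 140743
i=4: 140743 = 3·6^6 + 3·6^3 + 3·6^2 + 3·6 + 1 (b=6); 6→7: 3·7^7 + 3·7^3 + 3·7^2 + 3·7 + 1 = 2471827; 2471827−1 = 2471826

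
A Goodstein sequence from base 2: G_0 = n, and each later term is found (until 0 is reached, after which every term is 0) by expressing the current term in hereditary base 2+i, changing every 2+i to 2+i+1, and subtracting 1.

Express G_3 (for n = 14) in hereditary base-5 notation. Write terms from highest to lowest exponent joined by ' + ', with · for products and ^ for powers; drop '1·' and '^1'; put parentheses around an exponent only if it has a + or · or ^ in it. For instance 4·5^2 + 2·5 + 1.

5^(5 + 1) + 5^5

G_0 = 14. HB_2(14) = 2^(2 + 1) + 2^2 + 2. Bump = 111. G_1 = 110.
G_1 = 110. HB_3(110) = 3^(3 + 1) + 3^3 + 2. Bump = 1282. G_2 = 1281.
G_2 = 1281. HB_4(1281) = 4^(4 + 1) + 4^4 + 1. Bump = 18751. G_3 = 18750.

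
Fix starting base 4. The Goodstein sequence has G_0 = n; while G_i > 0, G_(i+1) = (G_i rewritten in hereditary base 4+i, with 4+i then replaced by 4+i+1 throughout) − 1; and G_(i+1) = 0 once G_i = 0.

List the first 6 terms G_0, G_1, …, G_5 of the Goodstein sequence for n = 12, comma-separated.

12, 14, 15, 16, 17, 18

[0] 12 ≡ 3·4 (base 4). Lift 5: 15. −1: 14.
[1] 14 ≡ 2·5 + 4 (base 5). Lift 6: 16. −1: 15.
[2] 15 ≡ 2·6 + 3 (base 6). Lift 7: 17. −1: 16.
[3] 16 ≡ 2·7 + 2 (base 7). Lift 8: 18. −1: 17.
[4] 17 ≡ 2·8 + 1 (base 8). Lift 9: 19. −1: 18.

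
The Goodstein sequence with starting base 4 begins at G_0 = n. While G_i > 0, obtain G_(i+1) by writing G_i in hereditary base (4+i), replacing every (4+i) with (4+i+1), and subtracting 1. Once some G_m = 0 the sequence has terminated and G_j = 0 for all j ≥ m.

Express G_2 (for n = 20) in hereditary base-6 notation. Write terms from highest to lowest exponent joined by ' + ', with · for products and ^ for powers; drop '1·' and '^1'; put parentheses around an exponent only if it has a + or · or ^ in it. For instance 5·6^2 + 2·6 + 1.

6^2 + 3

[0] 20 ≡ 4^2 + 4 (base 4). Lift 5: 30. −1: 29.
[1] 29 ≡ 5^2 + 4 (base 5). Lift 6: 40. −1: 39.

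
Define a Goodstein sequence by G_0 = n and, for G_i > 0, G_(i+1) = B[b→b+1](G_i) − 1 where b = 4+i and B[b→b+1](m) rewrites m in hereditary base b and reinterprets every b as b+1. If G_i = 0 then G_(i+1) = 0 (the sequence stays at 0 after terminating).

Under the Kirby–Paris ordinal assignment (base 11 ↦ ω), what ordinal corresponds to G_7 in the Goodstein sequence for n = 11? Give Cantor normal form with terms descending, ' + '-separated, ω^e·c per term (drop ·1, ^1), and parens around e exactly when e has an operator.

i=0: 11 = 2·4 + 3 (b=4); 4→5: 2·5 + 3 = 13; 13−1 = 12
i=1: 12 = 2·5 + 2 (b=5); 5→6: 2·6 + 2 = 14; 14−1 = 13
i=2: 13 = 2·6 + 1 (b=6); 6→7: 2·7 + 1 = 15; 15−1 = 14
i=3: 14 = 2·7 (b=7); 7→8: 2·8 = 16; 16−1 = 15
i=4: 15 = 8 + 7 (b=8); 8→9: 9 + 7 = 16; 16−1 = 15
i=5: 15 = 9 + 6 (b=9); 9→10: 10 + 6 = 16; 16−1 = 15
i=6: 15 = 10 + 5 (b=10); 10→11: 11 + 5 = 16; 16−1 = 15

ω + 4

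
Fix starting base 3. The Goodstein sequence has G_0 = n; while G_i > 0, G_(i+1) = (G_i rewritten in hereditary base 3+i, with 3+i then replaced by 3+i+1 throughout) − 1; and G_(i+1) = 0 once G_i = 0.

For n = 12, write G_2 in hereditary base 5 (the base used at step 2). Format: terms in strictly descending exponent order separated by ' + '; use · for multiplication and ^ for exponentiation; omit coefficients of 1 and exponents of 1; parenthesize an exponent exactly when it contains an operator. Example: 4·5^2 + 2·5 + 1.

5^2 + 2

G_0=12  [base 3] 3^2 + 3  →[3↦4]→  4^2 + 4 = 20  −1 ⇒ G_1=19
G_1=19  [base 4] 4^2 + 3  →[4↦5]→  5^2 + 3 = 28  −1 ⇒ G_2=27
G_2=27  [base 5] 5^2 + 2  →[5↦6]→  6^2 + 2 = 38  −1 ⇒ G_3=37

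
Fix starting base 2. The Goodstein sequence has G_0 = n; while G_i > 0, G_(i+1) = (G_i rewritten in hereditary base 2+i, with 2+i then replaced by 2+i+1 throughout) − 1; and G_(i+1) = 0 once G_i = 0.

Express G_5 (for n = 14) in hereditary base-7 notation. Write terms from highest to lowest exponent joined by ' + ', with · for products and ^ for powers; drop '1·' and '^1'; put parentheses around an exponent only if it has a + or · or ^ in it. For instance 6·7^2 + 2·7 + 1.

G_0=14  [base 2] 2^(2 + 1) + 2^2 + 2  →[2↦3]→  3^(3 + 1) + 3^3 + 3 = 111  −1 ⇒ G_1=110
G_1=110  [base 3] 3^(3 + 1) + 3^3 + 2  →[3↦4]→  4^(4 + 1) + 4^4 + 2 = 1282  −1 ⇒ G_2=1281
G_2=1281  [base 4] 4^(4 + 1) + 4^4 + 1  →[4↦5]→  5^(5 + 1) + 5^5 + 1 = 18751  −1 ⇒ G_3=18750
G_3=18750  [base 5] 5^(5 + 1) + 5^5  →[5↦6]→  6^(6 + 1) + 6^6 = 326592  −1 ⇒ G_4=326591
G_4=326591  [base 6] 6^(6 + 1) + 5·6^5 + 5·6^4 + 5·6^3 + 5·6^2 + 5·6 + 5  →[6↦7]→  7^(7 + 1) + 5·7^5 + 5·7^4 + 5·7^3 + 5·7^2 + 5·7 + 5 = 5862841  −1 ⇒ G_5=5862840

7^(7 + 1) + 5·7^5 + 5·7^4 + 5·7^3 + 5·7^2 + 5·7 + 4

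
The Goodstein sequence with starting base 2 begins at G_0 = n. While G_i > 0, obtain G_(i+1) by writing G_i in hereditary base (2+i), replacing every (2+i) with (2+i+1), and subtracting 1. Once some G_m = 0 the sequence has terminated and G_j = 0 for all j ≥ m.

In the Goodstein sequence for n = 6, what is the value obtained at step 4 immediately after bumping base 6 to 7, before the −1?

base 2: 6 = 2^2 + 2; at 3: 3^3 + 3 = 30; next = 29
base 3: 29 = 3^3 + 2; at 4: 4^4 + 2 = 258; next = 257
base 4: 257 = 4^4 + 1; at 5: 5^5 + 1 = 3126; next = 3125
base 5: 3125 = 5^5; at 6: 6^6 = 46656; next = 46655
base 6: 46655 = 5·6^5 + 5·6^4 + 5·6^3 + 5·6^2 + 5·6 + 5; at 7: 5·7^5 + 5·7^4 + 5·7^3 + 5·7^2 + 5·7 + 5 = 98040; next = 98039

98040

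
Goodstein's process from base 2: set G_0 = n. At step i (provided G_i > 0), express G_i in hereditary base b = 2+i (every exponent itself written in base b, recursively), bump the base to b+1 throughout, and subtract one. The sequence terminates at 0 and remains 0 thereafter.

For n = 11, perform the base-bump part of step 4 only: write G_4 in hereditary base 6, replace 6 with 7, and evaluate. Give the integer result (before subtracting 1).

5764802

step 0: 11 = 2^(2 + 1) + 2 + 1; sub 3 for 2: 3^(3 + 1) + 3 + 1; = 85; G_1 = 85−1 = 84
step 1: 84 = 3^(3 + 1) + 3; sub 4 for 3: 4^(4 + 1) + 4; = 1028; G_2 = 1028−1 = 1027
step 2: 1027 = 4^(4 + 1) + 3; sub 5 for 4: 5^(5 + 1) + 3; = 15628; G_3 = 15628−1 = 15627
step 3: 15627 = 5^(5 + 1) + 2; sub 6 for 5: 6^(6 + 1) + 2; = 279938; G_4 = 279938−1 = 279937
step 4: 279937 = 6^(6 + 1) + 1; sub 7 for 6: 7^(7 + 1) + 1; = 5764802; G_5 = 5764802−1 = 5764801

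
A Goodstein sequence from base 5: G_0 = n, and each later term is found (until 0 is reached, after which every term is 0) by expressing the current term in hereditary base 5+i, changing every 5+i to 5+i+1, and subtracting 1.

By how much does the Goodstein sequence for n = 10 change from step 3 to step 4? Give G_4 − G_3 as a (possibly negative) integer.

0

i=0: 10 = 2·5 (b=5); 5→6: 2·6 = 12; 12−1 = 11
i=1: 11 = 6 + 5 (b=6); 6→7: 7 + 5 = 12; 12−1 = 11
i=2: 11 = 7 + 4 (b=7); 7→8: 8 + 4 = 12; 12−1 = 11
i=3: 11 = 8 + 3 (b=8); 8→9: 9 + 3 = 12; 12−1 = 11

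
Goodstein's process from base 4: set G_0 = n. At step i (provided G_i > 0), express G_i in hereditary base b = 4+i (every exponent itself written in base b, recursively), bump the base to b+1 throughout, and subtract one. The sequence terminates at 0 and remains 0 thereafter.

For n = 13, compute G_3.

18

G_0 = 13. HB_4(13) = 3·4 + 1. Bump = 16. G_1 = 15.
G_1 = 15. HB_5(15) = 3·5. Bump = 18. G_2 = 17.
G_2 = 17. HB_6(17) = 2·6 + 5. Bump = 19. G_3 = 18.
G_3 = 18. HB_7(18) = 2·7 + 4. Bump = 20. G_4 = 19.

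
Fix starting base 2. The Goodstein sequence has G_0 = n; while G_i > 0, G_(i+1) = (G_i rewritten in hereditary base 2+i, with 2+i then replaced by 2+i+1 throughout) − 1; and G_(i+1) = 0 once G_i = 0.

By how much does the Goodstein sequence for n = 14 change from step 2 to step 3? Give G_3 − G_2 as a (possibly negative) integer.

17469

step 0: 14 = 2^(2 + 1) + 2^2 + 2; sub 3 for 2: 3^(3 + 1) + 3^3 + 3; = 111; G_1 = 111−1 = 110
step 1: 110 = 3^(3 + 1) + 3^3 + 2; sub 4 for 3: 4^(4 + 1) + 4^4 + 2; = 1282; G_2 = 1282−1 = 1281
step 2: 1281 = 4^(4 + 1) + 4^4 + 1; sub 5 for 4: 5^(5 + 1) + 5^5 + 1; = 18751; G_3 = 18751−1 = 18750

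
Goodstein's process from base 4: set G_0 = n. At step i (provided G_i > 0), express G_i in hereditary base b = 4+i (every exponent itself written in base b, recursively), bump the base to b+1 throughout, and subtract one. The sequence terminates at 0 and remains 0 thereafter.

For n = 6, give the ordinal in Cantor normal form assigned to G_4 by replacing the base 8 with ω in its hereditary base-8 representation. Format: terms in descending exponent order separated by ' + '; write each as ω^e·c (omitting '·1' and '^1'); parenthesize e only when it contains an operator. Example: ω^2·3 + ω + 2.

step 0: 6 = 4 + 2; sub 5 for 4: 5 + 2; = 7; G_1 = 7−1 = 6
step 1: 6 = 5 + 1; sub 6 for 5: 6 + 1; = 7; G_2 = 7−1 = 6
step 2: 6 = 6; sub 7 for 6: 7; = 7; G_3 = 7−1 = 6
step 3: 6 = 6; sub 8 for 7: 6; = 6; G_4 = 6−1 = 5
step 4: 5 = 5; sub 9 for 8: 5; = 5; G_5 = 5−1 = 4

5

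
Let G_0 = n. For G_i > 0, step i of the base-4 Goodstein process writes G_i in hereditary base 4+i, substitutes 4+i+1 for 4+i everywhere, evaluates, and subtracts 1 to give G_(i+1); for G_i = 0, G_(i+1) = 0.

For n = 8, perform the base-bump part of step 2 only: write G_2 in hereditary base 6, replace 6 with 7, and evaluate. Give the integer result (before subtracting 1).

[0] 8 ≡ 2·4 (base 4). Lift 5: 10. −1: 9.
[1] 9 ≡ 5 + 4 (base 5). Lift 6: 10. −1: 9.
[2] 9 ≡ 6 + 3 (base 6). Lift 7: 10. −1: 9.

10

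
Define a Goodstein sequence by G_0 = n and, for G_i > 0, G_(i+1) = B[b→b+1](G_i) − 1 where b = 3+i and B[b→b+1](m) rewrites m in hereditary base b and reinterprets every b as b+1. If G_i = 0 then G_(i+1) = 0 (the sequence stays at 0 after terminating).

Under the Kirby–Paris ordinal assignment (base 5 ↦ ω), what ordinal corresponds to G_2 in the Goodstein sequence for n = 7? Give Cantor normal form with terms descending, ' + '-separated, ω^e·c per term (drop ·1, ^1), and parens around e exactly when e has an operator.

G_0=7  [base 3] 2·3 + 1  →[3↦4]→  2·4 + 1 = 9  −1 ⇒ G_1=8
G_1=8  [base 4] 2·4  →[4↦5]→  2·5 = 10  −1 ⇒ G_2=9

ω + 4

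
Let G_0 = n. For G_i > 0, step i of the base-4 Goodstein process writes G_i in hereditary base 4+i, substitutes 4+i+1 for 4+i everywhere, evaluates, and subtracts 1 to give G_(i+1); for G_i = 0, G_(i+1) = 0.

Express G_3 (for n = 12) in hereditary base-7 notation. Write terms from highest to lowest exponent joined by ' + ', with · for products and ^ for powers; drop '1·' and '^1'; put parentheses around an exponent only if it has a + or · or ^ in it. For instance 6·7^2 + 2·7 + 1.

(0) 12|_4 = 3·4 ↦ 3·5|_5 = 15 ⇒ 14
(1) 14|_5 = 2·5 + 4 ↦ 2·6 + 4|_6 = 16 ⇒ 15
(2) 15|_6 = 2·6 + 3 ↦ 2·7 + 3|_7 = 17 ⇒ 16
(3) 16|_7 = 2·7 + 2 ↦ 2·8 + 2|_8 = 18 ⇒ 17

2·7 + 2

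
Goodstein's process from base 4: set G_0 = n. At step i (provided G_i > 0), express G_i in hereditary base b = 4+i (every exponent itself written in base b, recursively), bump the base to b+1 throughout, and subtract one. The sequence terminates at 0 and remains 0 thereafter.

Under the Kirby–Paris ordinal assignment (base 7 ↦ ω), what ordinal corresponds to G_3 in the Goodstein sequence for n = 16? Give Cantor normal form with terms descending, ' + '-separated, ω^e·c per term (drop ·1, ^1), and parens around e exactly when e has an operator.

ω·4 + 2

[0] 16 ≡ 4^2 (base 4). Lift 5: 25. −1: 24.
[1] 24 ≡ 4·5 + 4 (base 5). Lift 6: 28. −1: 27.
[2] 27 ≡ 4·6 + 3 (base 6). Lift 7: 31. −1: 30.
[3] 30 ≡ 4·7 + 2 (base 7). Lift 8: 34. −1: 33.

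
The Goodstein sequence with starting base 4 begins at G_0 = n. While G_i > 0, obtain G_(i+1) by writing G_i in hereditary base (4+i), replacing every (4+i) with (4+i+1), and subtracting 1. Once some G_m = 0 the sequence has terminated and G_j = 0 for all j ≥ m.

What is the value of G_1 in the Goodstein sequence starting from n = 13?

15

base 4: 13 = 3·4 + 1; at 5: 3·5 + 1 = 16; next = 15
base 5: 15 = 3·5; at 6: 3·6 = 18; next = 17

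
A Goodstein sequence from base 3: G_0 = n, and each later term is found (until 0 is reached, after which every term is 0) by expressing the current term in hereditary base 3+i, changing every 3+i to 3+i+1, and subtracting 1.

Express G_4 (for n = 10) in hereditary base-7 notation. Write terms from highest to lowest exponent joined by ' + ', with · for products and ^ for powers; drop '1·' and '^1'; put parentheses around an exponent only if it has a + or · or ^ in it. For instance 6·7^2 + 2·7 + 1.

4·7 + 2

step 0: 10 = 3^2 + 1; sub 4 for 3: 4^2 + 1; = 17; G_1 = 17−1 = 16
step 1: 16 = 4^2; sub 5 for 4: 5^2; = 25; G_2 = 25−1 = 24
step 2: 24 = 4·5 + 4; sub 6 for 5: 4·6 + 4; = 28; G_3 = 28−1 = 27
step 3: 27 = 4·6 + 3; sub 7 for 6: 4·7 + 3; = 31; G_4 = 31−1 = 30
step 4: 30 = 4·7 + 2; sub 8 for 7: 4·8 + 2; = 34; G_5 = 34−1 = 33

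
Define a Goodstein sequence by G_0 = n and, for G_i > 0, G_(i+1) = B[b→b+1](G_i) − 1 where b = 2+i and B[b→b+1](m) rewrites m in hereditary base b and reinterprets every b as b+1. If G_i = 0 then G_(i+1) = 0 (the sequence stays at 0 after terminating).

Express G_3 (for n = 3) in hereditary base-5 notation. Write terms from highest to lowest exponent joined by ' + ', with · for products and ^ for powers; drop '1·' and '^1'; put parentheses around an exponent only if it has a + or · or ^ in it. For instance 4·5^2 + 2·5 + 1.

2

G_0 = 3. HB_2(3) = 2 + 1. Bump = 4. G_1 = 3.
G_1 = 3. HB_3(3) = 3. Bump = 4. G_2 = 3.
G_2 = 3. HB_4(3) = 3. Bump = 3. G_3 = 2.
G_3 = 2. HB_5(2) = 2. Bump = 2. G_4 = 1.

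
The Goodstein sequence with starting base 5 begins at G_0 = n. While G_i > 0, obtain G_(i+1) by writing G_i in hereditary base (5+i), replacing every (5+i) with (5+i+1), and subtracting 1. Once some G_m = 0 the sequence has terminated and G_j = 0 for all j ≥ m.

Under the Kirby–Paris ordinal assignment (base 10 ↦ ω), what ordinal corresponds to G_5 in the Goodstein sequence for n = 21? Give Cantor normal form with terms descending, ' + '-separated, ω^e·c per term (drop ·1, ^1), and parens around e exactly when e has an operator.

G_0 = 21. HB_5(21) = 4·5 + 1. Bump = 25. G_1 = 24.
G_1 = 24. HB_6(24) = 4·6. Bump = 28. G_2 = 27.
G_2 = 27. HB_7(27) = 3·7 + 6. Bump = 30. G_3 = 29.
G_3 = 29. HB_8(29) = 3·8 + 5. Bump = 32. G_4 = 31.
G_4 = 31. HB_9(31) = 3·9 + 4. Bump = 34. G_5 = 33.
G_5 = 33. HB_10(33) = 3·10 + 3. Bump = 36. G_6 = 35.

ω·3 + 3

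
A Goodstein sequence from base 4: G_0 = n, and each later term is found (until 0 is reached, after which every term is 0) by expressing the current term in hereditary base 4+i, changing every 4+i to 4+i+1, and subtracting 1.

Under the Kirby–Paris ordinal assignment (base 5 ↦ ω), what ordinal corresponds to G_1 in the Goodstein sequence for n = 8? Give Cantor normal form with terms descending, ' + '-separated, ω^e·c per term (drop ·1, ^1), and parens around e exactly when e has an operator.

ω + 4

i=0: 8 = 2·4 (b=4); 4→5: 2·5 = 10; 10−1 = 9
i=1: 9 = 5 + 4 (b=5); 5→6: 6 + 4 = 10; 10−1 = 9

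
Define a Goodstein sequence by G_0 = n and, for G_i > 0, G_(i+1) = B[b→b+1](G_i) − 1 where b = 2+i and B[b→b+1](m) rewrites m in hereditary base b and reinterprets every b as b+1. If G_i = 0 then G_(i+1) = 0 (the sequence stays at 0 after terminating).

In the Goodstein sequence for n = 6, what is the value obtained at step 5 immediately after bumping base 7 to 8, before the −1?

[0] 6 ≡ 2^2 + 2 (base 2). Lift 3: 30. −1: 29.
[1] 29 ≡ 3^3 + 2 (base 3). Lift 4: 258. −1: 257.
[2] 257 ≡ 4^4 + 1 (base 4). Lift 5: 3126. −1: 3125.
[3] 3125 ≡ 5^5 (base 5). Lift 6: 46656. −1: 46655.
[4] 46655 ≡ 5·6^5 + 5·6^4 + 5·6^3 + 5·6^2 + 5·6 + 5 (base 6). Lift 7: 98040. −1: 98039.
[5] 98039 ≡ 5·7^5 + 5·7^4 + 5·7^3 + 5·7^2 + 5·7 + 4 (base 7). Lift 8: 187244. −1: 187243.

187244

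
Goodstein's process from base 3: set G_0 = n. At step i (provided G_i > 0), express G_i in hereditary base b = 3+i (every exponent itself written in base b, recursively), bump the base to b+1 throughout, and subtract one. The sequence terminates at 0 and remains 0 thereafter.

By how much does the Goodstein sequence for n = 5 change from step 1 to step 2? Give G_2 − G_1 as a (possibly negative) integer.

0

i=0: 5 = 3 + 2 (b=3); 3→4: 4 + 2 = 6; 6−1 = 5
i=1: 5 = 4 + 1 (b=4); 4→5: 5 + 1 = 6; 6−1 = 5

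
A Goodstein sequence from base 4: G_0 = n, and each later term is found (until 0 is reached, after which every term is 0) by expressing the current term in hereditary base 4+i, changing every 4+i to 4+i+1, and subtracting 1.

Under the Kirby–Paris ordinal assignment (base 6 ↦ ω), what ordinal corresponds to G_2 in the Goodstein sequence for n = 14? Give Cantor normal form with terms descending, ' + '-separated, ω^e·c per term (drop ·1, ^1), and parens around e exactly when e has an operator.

ω·3

G_0=14  [base 4] 3·4 + 2  →[4↦5]→  3·5 + 2 = 17  −1 ⇒ G_1=16
G_1=16  [base 5] 3·5 + 1  →[5↦6]→  3·6 + 1 = 19  −1 ⇒ G_2=18
G_2=18  [base 6] 3·6  →[6↦7]→  3·7 = 21  −1 ⇒ G_3=20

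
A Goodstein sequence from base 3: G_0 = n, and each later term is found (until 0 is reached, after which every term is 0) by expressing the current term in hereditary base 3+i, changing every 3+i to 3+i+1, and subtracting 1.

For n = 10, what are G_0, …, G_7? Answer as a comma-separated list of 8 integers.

10, 16, 24, 27, 30, 33, 36, 39

i=0: 10 = 3^2 + 1 (b=3); 3→4: 4^2 + 1 = 17; 17−1 = 16
i=1: 16 = 4^2 (b=4); 4→5: 5^2 = 25; 25−1 = 24
i=2: 24 = 4·5 + 4 (b=5); 5→6: 4·6 + 4 = 28; 28−1 = 27
i=3: 27 = 4·6 + 3 (b=6); 6→7: 4·7 + 3 = 31; 31−1 = 30
i=4: 30 = 4·7 + 2 (b=7); 7→8: 4·8 + 2 = 34; 34−1 = 33
i=5: 33 = 4·8 + 1 (b=8); 8→9: 4·9 + 1 = 37; 37−1 = 36
i=6: 36 = 4·9 (b=9); 9→10: 4·10 = 40; 40−1 = 39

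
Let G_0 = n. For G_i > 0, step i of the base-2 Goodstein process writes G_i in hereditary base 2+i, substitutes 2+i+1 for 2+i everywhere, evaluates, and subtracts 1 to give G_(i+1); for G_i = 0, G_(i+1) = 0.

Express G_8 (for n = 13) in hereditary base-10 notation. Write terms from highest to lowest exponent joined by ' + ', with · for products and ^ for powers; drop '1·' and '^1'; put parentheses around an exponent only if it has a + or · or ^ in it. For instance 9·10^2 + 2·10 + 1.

base 2: 13 = 2^(2 + 1) + 2^2 + 1; at 3: 3^(3 + 1) + 3^3 + 1 = 109; next = 108
base 3: 108 = 3^(3 + 1) + 3^3; at 4: 4^(4 + 1) + 4^4 = 1280; next = 1279
base 4: 1279 = 4^(4 + 1) + 3·4^3 + 3·4^2 + 3·4 + 3; at 5: 5^(5 + 1) + 3·5^3 + 3·5^2 + 3·5 + 3 = 16093; next = 16092
base 5: 16092 = 5^(5 + 1) + 3·5^3 + 3·5^2 + 3·5 + 2; at 6: 6^(6 + 1) + 3·6^3 + 3·6^2 + 3·6 + 2 = 280712; next = 280711
base 6: 280711 = 6^(6 + 1) + 3·6^3 + 3·6^2 + 3·6 + 1; at 7: 7^(7 + 1) + 3·7^3 + 3·7^2 + 3·7 + 1 = 5765999; next = 5765998
base 7: 5765998 = 7^(7 + 1) + 3·7^3 + 3·7^2 + 3·7; at 8: 8^(8 + 1) + 3·8^3 + 3·8^2 + 3·8 = 134219480; next = 134219479
base 8: 134219479 = 8^(8 + 1) + 3·8^3 + 3·8^2 + 2·8 + 7; at 9: 9^(9 + 1) + 3·9^3 + 3·9^2 + 2·9 + 7 = 3486786856; next = 3486786855
base 9: 3486786855 = 9^(9 + 1) + 3·9^3 + 3·9^2 + 2·9 + 6; at 10: 10^(10 + 1) + 3·10^3 + 3·10^2 + 2·10 + 6 = 100000003326; next = 100000003325

10^(10 + 1) + 3·10^3 + 3·10^2 + 2·10 + 5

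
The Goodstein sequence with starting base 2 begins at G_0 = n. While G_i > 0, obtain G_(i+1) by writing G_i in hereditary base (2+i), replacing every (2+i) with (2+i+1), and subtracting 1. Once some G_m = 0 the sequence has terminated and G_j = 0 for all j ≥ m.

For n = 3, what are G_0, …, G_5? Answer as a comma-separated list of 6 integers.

[0] 3 ≡ 2 + 1 (base 2). Lift 3: 4. −1: 3.
[1] 3 ≡ 3 (base 3). Lift 4: 4. −1: 3.
[2] 3 ≡ 3 (base 4). Lift 5: 3. −1: 2.
[3] 2 ≡ 2 (base 5). Lift 6: 2. −1: 1.
[4] 1 ≡ 1 (base 6). Lift 7: 1. −1: 0.

3, 3, 3, 2, 1, 0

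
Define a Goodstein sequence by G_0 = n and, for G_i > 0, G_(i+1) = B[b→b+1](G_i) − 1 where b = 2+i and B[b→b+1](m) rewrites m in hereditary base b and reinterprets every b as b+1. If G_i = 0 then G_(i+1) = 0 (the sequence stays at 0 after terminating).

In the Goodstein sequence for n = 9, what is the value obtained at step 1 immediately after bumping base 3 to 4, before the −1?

G_0=9  [base 2] 2^(2 + 1) + 1  →[2↦3]→  3^(3 + 1) + 1 = 82  −1 ⇒ G_1=81
G_1=81  [base 3] 3^(3 + 1)  →[3↦4]→  4^(4 + 1) = 1024  −1 ⇒ G_2=1023

1024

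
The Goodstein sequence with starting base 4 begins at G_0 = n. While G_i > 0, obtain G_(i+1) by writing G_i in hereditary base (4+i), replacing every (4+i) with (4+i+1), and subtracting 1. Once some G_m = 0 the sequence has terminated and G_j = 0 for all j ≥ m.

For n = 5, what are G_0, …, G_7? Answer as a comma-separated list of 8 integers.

base 4: 5 = 4 + 1; at 5: 5 + 1 = 6; next = 5
base 5: 5 = 5; at 6: 6 = 6; next = 5
base 6: 5 = 5; at 7: 5 = 5; next = 4
base 7: 4 = 4; at 8: 4 = 4; next = 3
base 8: 3 = 3; at 9: 3 = 3; next = 2
base 9: 2 = 2; at 10: 2 = 2; next = 1
base 10: 1 = 1; at 11: 1 = 1; next = 0

5, 5, 5, 4, 3, 2, 1, 0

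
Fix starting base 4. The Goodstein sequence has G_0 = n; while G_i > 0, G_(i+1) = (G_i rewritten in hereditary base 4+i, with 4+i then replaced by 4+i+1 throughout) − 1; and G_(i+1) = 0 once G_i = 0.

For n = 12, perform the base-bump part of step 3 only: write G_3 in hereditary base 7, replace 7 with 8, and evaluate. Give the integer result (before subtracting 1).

18

[0] 12 ≡ 3·4 (base 4). Lift 5: 15. −1: 14.
[1] 14 ≡ 2·5 + 4 (base 5). Lift 6: 16. −1: 15.
[2] 15 ≡ 2·6 + 3 (base 6). Lift 7: 17. −1: 16.
[3] 16 ≡ 2·7 + 2 (base 7). Lift 8: 18. −1: 17.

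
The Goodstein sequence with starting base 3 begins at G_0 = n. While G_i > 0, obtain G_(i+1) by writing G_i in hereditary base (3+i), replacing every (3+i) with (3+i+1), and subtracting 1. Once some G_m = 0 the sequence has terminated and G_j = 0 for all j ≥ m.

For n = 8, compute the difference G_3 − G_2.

1

(0) 8|_3 = 2·3 + 2 ↦ 2·4 + 2|_4 = 10 ⇒ 9
(1) 9|_4 = 2·4 + 1 ↦ 2·5 + 1|_5 = 11 ⇒ 10
(2) 10|_5 = 2·5 ↦ 2·6|_6 = 12 ⇒ 11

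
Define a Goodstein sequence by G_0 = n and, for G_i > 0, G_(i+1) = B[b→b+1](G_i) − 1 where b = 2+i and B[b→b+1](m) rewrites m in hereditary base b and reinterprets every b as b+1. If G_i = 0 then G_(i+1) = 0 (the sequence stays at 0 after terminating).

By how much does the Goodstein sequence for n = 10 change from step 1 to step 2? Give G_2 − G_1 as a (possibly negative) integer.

G_0=10  [base 2] 2^(2 + 1) + 2  →[2↦3]→  3^(3 + 1) + 3 = 84  −1 ⇒ G_1=83
G_1=83  [base 3] 3^(3 + 1) + 2  →[3↦4]→  4^(4 + 1) + 2 = 1026  −1 ⇒ G_2=1025

942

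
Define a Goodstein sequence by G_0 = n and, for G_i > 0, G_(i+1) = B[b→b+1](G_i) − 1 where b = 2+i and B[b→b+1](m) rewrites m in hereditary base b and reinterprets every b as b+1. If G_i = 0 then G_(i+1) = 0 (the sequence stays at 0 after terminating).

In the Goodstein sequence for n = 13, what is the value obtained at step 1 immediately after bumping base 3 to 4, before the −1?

1280

i=0: 13 = 2^(2 + 1) + 2^2 + 1 (b=2); 2→3: 3^(3 + 1) + 3^3 + 1 = 109; 109−1 = 108
i=1: 108 = 3^(3 + 1) + 3^3 (b=3); 3→4: 4^(4 + 1) + 4^4 = 1280; 1280−1 = 1279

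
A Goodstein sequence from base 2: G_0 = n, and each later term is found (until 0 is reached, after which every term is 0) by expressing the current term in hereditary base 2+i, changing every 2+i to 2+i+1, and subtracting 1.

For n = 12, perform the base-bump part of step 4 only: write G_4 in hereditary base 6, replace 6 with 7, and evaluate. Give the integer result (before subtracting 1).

5764911

12 —HB2→ 2^(2 + 1) + 2^2 —bump→ 3^(3 + 1) + 3^3 = 108 —(−1)→ 107
107 —HB3→ 3^(3 + 1) + 2·3^2 + 2·3 + 2 —bump→ 4^(4 + 1) + 2·4^2 + 2·4 + 2 = 1066 —(−1)→ 1065
1065 —HB4→ 4^(4 + 1) + 2·4^2 + 2·4 + 1 —bump→ 5^(5 + 1) + 2·5^2 + 2·5 + 1 = 15686 —(−1)→ 15685
15685 —HB5→ 5^(5 + 1) + 2·5^2 + 2·5 —bump→ 6^(6 + 1) + 2·6^2 + 2·6 = 280020 —(−1)→ 280019
280019 —HB6→ 6^(6 + 1) + 2·6^2 + 6 + 5 —bump→ 7^(7 + 1) + 2·7^2 + 7 + 5 = 5764911 —(−1)→ 5764910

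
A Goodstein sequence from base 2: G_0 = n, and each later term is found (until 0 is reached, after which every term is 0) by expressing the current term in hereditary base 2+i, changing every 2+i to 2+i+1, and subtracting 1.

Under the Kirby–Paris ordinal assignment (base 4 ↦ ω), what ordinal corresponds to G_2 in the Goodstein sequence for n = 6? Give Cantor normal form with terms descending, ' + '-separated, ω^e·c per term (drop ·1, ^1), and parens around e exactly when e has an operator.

ω^ω + 1

step 0: 6 = 2^2 + 2; sub 3 for 2: 3^3 + 3; = 30; G_1 = 30−1 = 29
step 1: 29 = 3^3 + 2; sub 4 for 3: 4^4 + 2; = 258; G_2 = 258−1 = 257
step 2: 257 = 4^4 + 1; sub 5 for 4: 5^5 + 1; = 3126; G_3 = 3126−1 = 3125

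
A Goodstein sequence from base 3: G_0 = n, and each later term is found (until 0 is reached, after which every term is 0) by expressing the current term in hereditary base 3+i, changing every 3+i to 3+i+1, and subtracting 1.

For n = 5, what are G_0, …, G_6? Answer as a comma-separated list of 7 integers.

step 0: 5 = 3 + 2; sub 4 for 3: 4 + 2; = 6; G_1 = 6−1 = 5
step 1: 5 = 4 + 1; sub 5 for 4: 5 + 1; = 6; G_2 = 6−1 = 5
step 2: 5 = 5; sub 6 for 5: 6; = 6; G_3 = 6−1 = 5
step 3: 5 = 5; sub 7 for 6: 5; = 5; G_4 = 5−1 = 4
step 4: 4 = 4; sub 8 for 7: 4; = 4; G_5 = 4−1 = 3
step 5: 3 = 3; sub 9 for 8: 3; = 3; G_6 = 3−1 = 2

5, 5, 5, 5, 4, 3, 2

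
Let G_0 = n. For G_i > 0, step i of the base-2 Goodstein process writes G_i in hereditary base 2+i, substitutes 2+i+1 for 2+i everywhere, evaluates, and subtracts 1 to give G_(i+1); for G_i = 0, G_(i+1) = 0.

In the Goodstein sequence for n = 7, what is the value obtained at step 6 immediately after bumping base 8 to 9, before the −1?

(0) 7|_2 = 2^2 + 2 + 1 ↦ 3^3 + 3 + 1|_3 = 31 ⇒ 30
(1) 30|_3 = 3^3 + 3 ↦ 4^4 + 4|_4 = 260 ⇒ 259
(2) 259|_4 = 4^4 + 3 ↦ 5^5 + 3|_5 = 3128 ⇒ 3127
(3) 3127|_5 = 5^5 + 2 ↦ 6^6 + 2|_6 = 46658 ⇒ 46657
(4) 46657|_6 = 6^6 + 1 ↦ 7^7 + 1|_7 = 823544 ⇒ 823543
(5) 823543|_7 = 7^7 ↦ 8^8|_8 = 16777216 ⇒ 16777215
(6) 16777215|_8 = 7·8^7 + 7·8^6 + 7·8^5 + 7·8^4 + 7·8^3 + 7·8^2 + 7·8 + 7 ↦ 7·9^7 + 7·9^6 + 7·9^5 + 7·9^4 + 7·9^3 + 7·9^2 + 7·9 + 7|_9 = 37665880 ⇒ 37665879

37665880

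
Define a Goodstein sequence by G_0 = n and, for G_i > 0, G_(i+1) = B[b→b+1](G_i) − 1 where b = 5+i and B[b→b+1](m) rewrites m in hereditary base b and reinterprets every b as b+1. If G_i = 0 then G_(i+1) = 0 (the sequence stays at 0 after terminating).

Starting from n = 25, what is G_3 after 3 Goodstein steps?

i=0: 25 = 5^2 (b=5); 5→6: 6^2 = 36; 36−1 = 35
i=1: 35 = 5·6 + 5 (b=6); 6→7: 5·7 + 5 = 40; 40−1 = 39
i=2: 39 = 5·7 + 4 (b=7); 7→8: 5·8 + 4 = 44; 44−1 = 43

43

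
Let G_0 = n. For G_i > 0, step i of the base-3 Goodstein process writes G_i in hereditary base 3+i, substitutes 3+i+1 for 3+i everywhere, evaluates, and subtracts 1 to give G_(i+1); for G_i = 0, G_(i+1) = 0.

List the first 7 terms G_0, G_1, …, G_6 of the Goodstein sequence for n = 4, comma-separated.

G_0=4  [base 3] 3 + 1  →[3↦4]→  4 + 1 = 5  −1 ⇒ G_1=4
G_1=4  [base 4] 4  →[4↦5]→  5 = 5  −1 ⇒ G_2=4
G_2=4  [base 5] 4  →[5↦6]→  4 = 4  −1 ⇒ G_3=3
G_3=3  [base 6] 3  →[6↦7]→  3 = 3  −1 ⇒ G_4=2
G_4=2  [base 7] 2  →[7↦8]→  2 = 2  −1 ⇒ G_5=1
G_5=1  [base 8] 1  →[8↦9]→  1 = 1  −1 ⇒ G_6=0

4, 4, 4, 3, 2, 1, 0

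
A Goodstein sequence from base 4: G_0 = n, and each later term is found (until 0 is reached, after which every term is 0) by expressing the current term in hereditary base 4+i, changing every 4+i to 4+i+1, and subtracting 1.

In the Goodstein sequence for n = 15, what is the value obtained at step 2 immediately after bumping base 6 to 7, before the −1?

G_0 = 15. HB_4(15) = 3·4 + 3. Bump = 18. G_1 = 17.
G_1 = 17. HB_5(17) = 3·5 + 2. Bump = 20. G_2 = 19.
G_2 = 19. HB_6(19) = 3·6 + 1. Bump = 22. G_3 = 21.

22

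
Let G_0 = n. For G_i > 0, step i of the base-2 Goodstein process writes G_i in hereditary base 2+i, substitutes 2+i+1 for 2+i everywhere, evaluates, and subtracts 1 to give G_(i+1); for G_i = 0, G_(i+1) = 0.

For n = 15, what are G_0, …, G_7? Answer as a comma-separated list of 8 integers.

15, 111, 1283, 18752, 326593, 6588344, 150994943, 3524450280

G_0 = 15. HB_2(15) = 2^(2 + 1) + 2^2 + 2 + 1. Bump = 112. G_1 = 111.
G_1 = 111. HB_3(111) = 3^(3 + 1) + 3^3 + 3. Bump = 1284. G_2 = 1283.
G_2 = 1283. HB_4(1283) = 4^(4 + 1) + 4^4 + 3. Bump = 18753. G_3 = 18752.
G_3 = 18752. HB_5(18752) = 5^(5 + 1) + 5^5 + 2. Bump = 326594. G_4 = 326593.
G_4 = 326593. HB_6(326593) = 6^(6 + 1) + 6^6 + 1. Bump = 6588345. G_5 = 6588344.
G_5 = 6588344. HB_7(6588344) = 7^(7 + 1) + 7^7. Bump = 150994944. G_6 = 150994943.
G_6 = 150994943. HB_8(150994943) = 8^(8 + 1) + 7·8^7 + 7·8^6 + 7·8^5 + 7·8^4 + 7·8^3 + 7·8^2 + 7·8 + 7. Bump = 3524450281. G_7 = 3524450280.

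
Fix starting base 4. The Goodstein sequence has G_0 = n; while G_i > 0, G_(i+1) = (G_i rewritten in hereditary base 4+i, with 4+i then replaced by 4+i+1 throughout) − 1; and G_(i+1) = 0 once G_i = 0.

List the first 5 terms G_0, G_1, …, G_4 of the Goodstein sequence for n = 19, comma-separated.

19, 27, 37, 49, 63

(0) 19|_4 = 4^2 + 3 ↦ 5^2 + 3|_5 = 28 ⇒ 27
(1) 27|_5 = 5^2 + 2 ↦ 6^2 + 2|_6 = 38 ⇒ 37
(2) 37|_6 = 6^2 + 1 ↦ 7^2 + 1|_7 = 50 ⇒ 49
(3) 49|_7 = 7^2 ↦ 8^2|_8 = 64 ⇒ 63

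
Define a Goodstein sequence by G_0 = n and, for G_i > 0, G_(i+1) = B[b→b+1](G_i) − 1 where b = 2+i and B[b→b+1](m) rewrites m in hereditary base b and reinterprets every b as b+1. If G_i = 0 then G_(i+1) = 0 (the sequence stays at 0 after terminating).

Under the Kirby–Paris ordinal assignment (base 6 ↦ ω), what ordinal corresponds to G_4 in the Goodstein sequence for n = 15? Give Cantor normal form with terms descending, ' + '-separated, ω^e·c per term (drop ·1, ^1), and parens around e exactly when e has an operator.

ω^(ω + 1) + ω^ω + 1

i=0: 15 = 2^(2 + 1) + 2^2 + 2 + 1 (b=2); 2→3: 3^(3 + 1) + 3^3 + 3 + 1 = 112; 112−1 = 111
i=1: 111 = 3^(3 + 1) + 3^3 + 3 (b=3); 3→4: 4^(4 + 1) + 4^4 + 4 = 1284; 1284−1 = 1283
i=2: 1283 = 4^(4 + 1) + 4^4 + 3 (b=4); 4→5: 5^(5 + 1) + 5^5 + 3 = 18753; 18753−1 = 18752
i=3: 18752 = 5^(5 + 1) + 5^5 + 2 (b=5); 5→6: 6^(6 + 1) + 6^6 + 2 = 326594; 326594−1 = 326593
i=4: 326593 = 6^(6 + 1) + 6^6 + 1 (b=6); 6→7: 7^(7 + 1) + 7^7 + 1 = 6588345; 6588345−1 = 6588344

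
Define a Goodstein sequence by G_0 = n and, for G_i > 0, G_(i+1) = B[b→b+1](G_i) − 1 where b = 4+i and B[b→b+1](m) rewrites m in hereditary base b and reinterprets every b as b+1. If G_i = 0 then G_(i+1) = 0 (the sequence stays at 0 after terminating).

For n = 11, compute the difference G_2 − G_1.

(0) 11|_4 = 2·4 + 3 ↦ 2·5 + 3|_5 = 13 ⇒ 12
(1) 12|_5 = 2·5 + 2 ↦ 2·6 + 2|_6 = 14 ⇒ 13

1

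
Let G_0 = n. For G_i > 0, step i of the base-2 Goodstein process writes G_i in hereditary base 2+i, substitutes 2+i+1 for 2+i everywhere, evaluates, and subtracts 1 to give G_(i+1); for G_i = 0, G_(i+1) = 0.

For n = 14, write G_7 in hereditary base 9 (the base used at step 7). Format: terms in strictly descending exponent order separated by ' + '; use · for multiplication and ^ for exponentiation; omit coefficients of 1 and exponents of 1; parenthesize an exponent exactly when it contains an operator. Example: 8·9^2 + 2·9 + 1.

(0) 14|_2 = 2^(2 + 1) + 2^2 + 2 ↦ 3^(3 + 1) + 3^3 + 3|_3 = 111 ⇒ 110
(1) 110|_3 = 3^(3 + 1) + 3^3 + 2 ↦ 4^(4 + 1) + 4^4 + 2|_4 = 1282 ⇒ 1281
(2) 1281|_4 = 4^(4 + 1) + 4^4 + 1 ↦ 5^(5 + 1) + 5^5 + 1|_5 = 18751 ⇒ 18750
(3) 18750|_5 = 5^(5 + 1) + 5^5 ↦ 6^(6 + 1) + 6^6|_6 = 326592 ⇒ 326591
(4) 326591|_6 = 6^(6 + 1) + 5·6^5 + 5·6^4 + 5·6^3 + 5·6^2 + 5·6 + 5 ↦ 7^(7 + 1) + 5·7^5 + 5·7^4 + 5·7^3 + 5·7^2 + 5·7 + 5|_7 = 5862841 ⇒ 5862840
(5) 5862840|_7 = 7^(7 + 1) + 5·7^5 + 5·7^4 + 5·7^3 + 5·7^2 + 5·7 + 4 ↦ 8^(8 + 1) + 5·8^5 + 5·8^4 + 5·8^3 + 5·8^2 + 5·8 + 4|_8 = 134404972 ⇒ 134404971
(6) 134404971|_8 = 8^(8 + 1) + 5·8^5 + 5·8^4 + 5·8^3 + 5·8^2 + 5·8 + 3 ↦ 9^(9 + 1) + 5·9^5 + 5·9^4 + 5·9^3 + 5·9^2 + 5·9 + 3|_9 = 3487116549 ⇒ 3487116548

9^(9 + 1) + 5·9^5 + 5·9^4 + 5·9^3 + 5·9^2 + 5·9 + 2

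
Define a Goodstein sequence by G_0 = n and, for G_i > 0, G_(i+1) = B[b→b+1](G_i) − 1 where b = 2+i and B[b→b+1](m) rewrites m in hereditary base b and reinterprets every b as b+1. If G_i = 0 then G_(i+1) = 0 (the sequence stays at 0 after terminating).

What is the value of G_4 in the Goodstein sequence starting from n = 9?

140743

(0) 9|_2 = 2^(2 + 1) + 1 ↦ 3^(3 + 1) + 1|_3 = 82 ⇒ 81
(1) 81|_3 = 3^(3 + 1) ↦ 4^(4 + 1)|_4 = 1024 ⇒ 1023
(2) 1023|_4 = 3·4^4 + 3·4^3 + 3·4^2 + 3·4 + 3 ↦ 3·5^5 + 3·5^3 + 3·5^2 + 3·5 + 3|_5 = 9843 ⇒ 9842
(3) 9842|_5 = 3·5^5 + 3·5^3 + 3·5^2 + 3·5 + 2 ↦ 3·6^6 + 3·6^3 + 3·6^2 + 3·6 + 2|_6 = 140744 ⇒ 140743
(4) 140743|_6 = 3·6^6 + 3·6^3 + 3·6^2 + 3·6 + 1 ↦ 3·7^7 + 3·7^3 + 3·7^2 + 3·7 + 1|_7 = 2471827 ⇒ 2471826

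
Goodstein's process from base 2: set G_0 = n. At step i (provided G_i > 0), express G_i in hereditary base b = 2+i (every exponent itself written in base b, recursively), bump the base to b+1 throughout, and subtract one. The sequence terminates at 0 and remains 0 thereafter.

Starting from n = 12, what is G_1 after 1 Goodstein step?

i=0: 12 = 2^(2 + 1) + 2^2 (b=2); 2→3: 3^(3 + 1) + 3^3 = 108; 108−1 = 107
i=1: 107 = 3^(3 + 1) + 2·3^2 + 2·3 + 2 (b=3); 3→4: 4^(4 + 1) + 2·4^2 + 2·4 + 2 = 1066; 1066−1 = 1065

107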